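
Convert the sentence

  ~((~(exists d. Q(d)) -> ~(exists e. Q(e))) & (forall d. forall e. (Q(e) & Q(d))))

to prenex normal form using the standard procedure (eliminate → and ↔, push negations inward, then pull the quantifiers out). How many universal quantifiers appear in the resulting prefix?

Eliminate → and ↔ using ¬ and ∨.
  ~((~~(exists d. Q(d)) | ~(exists e. Q(e))) & (forall d. forall e. (Q(e) & Q(d))))
Drive negations inward (¬∀x A ≡ ∃x ¬A, ¬∃x A ≡ ∀x ¬A, De Morgan for ∧/∨):
  (forall d. ~Q(d)) & (exists e. Q(e)) | (exists d. exists e. (~Q(e) | ~Q(d)))
Rename bound variables to avoid capture: d↦p, e↦c.
  (forall d. ~Q(d)) & (exists e. Q(e)) | (exists p. exists c. (~Q(c) | ~Q(p)))
Pull the quantifiers to the front (each side's bound variable is not free in the other side):
  forall d. exists e. exists p. exists c. (~Q(d) & Q(e) | ~Q(c) | ~Q(p))
The prefix is forall d exists e exists p exists c: 1 universal, 3 existential.

1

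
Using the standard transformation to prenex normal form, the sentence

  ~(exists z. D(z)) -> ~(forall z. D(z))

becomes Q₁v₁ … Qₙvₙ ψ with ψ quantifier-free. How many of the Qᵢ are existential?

2

Rewrite implications/biconditionals: A → B as ¬A ∨ B.
  ~~(exists z. D(z)) | ~(forall z. D(z))
Move each ¬ inward, flipping quantifiers it crosses:
  (exists z. D(z)) | (exists z. ~D(z))
Rename bound variables to avoid capture: z↦v.
  (exists z. D(z)) | (exists v. ~D(v))
Pull the quantifiers to the front (each side's bound variable is not free in the other side):
  exists z. exists v. (D(z) | ~D(v))
The prefix is exists z exists v: 0 universal, 2 existential.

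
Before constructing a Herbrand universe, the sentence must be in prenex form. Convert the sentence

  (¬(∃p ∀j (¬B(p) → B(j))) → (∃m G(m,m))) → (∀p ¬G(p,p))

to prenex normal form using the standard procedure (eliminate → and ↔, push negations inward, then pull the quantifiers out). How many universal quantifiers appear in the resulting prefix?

3

Eliminate → and ↔ using ¬ and ∨.
  ¬(¬¬(∃p ∀j (¬¬B(p) ∨ B(j))) ∨ (∃m G(m,m))) ∨ (∀p ¬G(p,p))
Move each ¬ inward, flipping quantifiers it crosses:
  (∀p ∃j (¬B(p) ∧ ¬B(j))) ∧ (∀m ¬G(m,m)) ∨ (∀p ¬G(p,p))
Standardize variables apart so no two quantifiers bind the same name: p↦x.
  (∀p ∃j (¬B(p) ∧ ¬B(j))) ∧ (∀m ¬G(m,m)) ∨ (∀x ¬G(x,x))
Finally move all quantifiers to the prefix:
  ∀p ∃j ∀m ∀x (¬B(p) ∧ ¬B(j) ∧ ¬G(m,m) ∨ ¬G(x,x))
The prefix is ∀p ∃j ∀m ∀x: 3 universal, 1 existential.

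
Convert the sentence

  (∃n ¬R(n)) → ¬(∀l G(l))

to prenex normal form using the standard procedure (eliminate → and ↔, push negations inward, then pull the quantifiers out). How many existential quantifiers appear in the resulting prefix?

Rewrite implications/biconditionals: A → B as ¬A ∨ B.
  ¬(∃n ¬R(n)) ∨ ¬(∀l G(l))
Move each ¬ inward, flipping quantifiers it crosses:
  (∀n R(n)) ∨ (∃l ¬G(l))
Finally move all quantifiers to the prefix:
  ∀n ∃l (R(n) ∨ ¬G(l))
The prefix is ∀n ∃l: 1 universal, 1 existential.

1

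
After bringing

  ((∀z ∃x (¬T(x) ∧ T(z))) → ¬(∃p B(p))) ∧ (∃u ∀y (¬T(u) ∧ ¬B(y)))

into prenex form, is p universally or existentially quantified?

Rewrite implications/biconditionals: A → B as ¬A ∨ B.
  (¬(∀z ∃x (¬T(x) ∧ T(z))) ∨ ¬(∃p B(p))) ∧ (∃u ∀y (¬T(u) ∧ ¬B(y)))
Move each ¬ inward, flipping quantifiers it crosses:
  ((∃z ∀x (T(x) ∨ ¬T(z))) ∨ (∀p ¬B(p))) ∧ (∃u ∀y (¬T(u) ∧ ¬B(y)))
All bound variables are already distinct, so no renaming is needed.
Extract every quantifier outward, since the variables are now distinct and don't occur free across branches:
  ∃z ∀x ∀p ∃u ∀y ((T(x) ∨ ¬T(z) ∨ ¬B(p)) ∧ ¬T(u) ∧ ¬B(y))
The quantifier ∃p sits under an odd number of negations (counting the antecedent side of each →), so it flips to ∀p.

universal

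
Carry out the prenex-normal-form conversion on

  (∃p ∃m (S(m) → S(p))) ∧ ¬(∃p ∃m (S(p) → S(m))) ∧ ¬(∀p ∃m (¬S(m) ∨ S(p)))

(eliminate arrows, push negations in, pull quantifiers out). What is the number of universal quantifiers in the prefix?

First replace A → B with ¬A ∨ B.
  (∃p ∃m (¬S(m) ∨ S(p))) ∧ ¬(∃p ∃m (¬S(p) ∨ S(m))) ∧ ¬(∀p ∃m (¬S(m) ∨ S(p)))
Push ¬ through the quantifiers and connectives to reach negation normal form:
  (∃p ∃m (¬S(m) ∨ S(p))) ∧ (∀p ∀m (S(p) ∧ ¬S(m))) ∧ (∃p ∀m (S(m) ∧ ¬S(p)))
Rename bound variables to avoid capture: p↦s, m↦z1, p↦w, m↦y1.
  (∃p ∃m (¬S(m) ∨ S(p))) ∧ (∀s ∀z1 (S(s) ∧ ¬S(z1))) ∧ (∃w ∀y1 (S(y1) ∧ ¬S(w)))
Finally move all quantifiers to the prefix:
  ∃p ∃m ∀s ∀z1 ∃w ∀y1 ((¬S(m) ∨ S(p)) ∧ S(s) ∧ ¬S(z1) ∧ S(y1) ∧ ¬S(w))
The prefix is ∃p ∃m ∀s ∀z1 ∃w ∀y1: 3 universal, 3 existential.

3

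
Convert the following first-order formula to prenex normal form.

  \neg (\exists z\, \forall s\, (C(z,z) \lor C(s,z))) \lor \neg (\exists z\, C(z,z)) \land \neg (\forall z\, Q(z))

Move each ¬ inward, flipping quantifiers it crosses:
  (\forall z\, \exists s\, (\neg C(z,z) \land \neg C(s,z))) \lor (\forall z\, \neg C(z,z)) \land (\exists z\, \neg Q(z))
Rename bound variables to avoid capture: z↦c, z↦p.
  (\forall z\, \exists s\, (\neg C(z,z) \land \neg C(s,z))) \lor (\forall c\, \neg C(c,c)) \land (\exists p\, \neg Q(p))
Pull the quantifiers to the front (each side's bound variable is not free in the other side):
  \forall z\, \exists s\, \forall c\, \exists p\, (\neg C(z,z) \land \neg C(s,z) \lor \neg C(c,c) \land \neg Q(p))

\forall z\, \exists s\, \forall c\, \exists p\, (\neg C(z,z) \land \neg C(s,z) \lor \neg C(c,c) \land \neg Q(p))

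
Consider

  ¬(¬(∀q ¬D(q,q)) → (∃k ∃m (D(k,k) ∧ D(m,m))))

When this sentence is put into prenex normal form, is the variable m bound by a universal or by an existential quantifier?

Eliminate → and ↔ using ¬ and ∨.
  ¬(¬¬(∀q ¬D(q,q)) ∨ (∃k ∃m (D(k,k) ∧ D(m,m))))
Move each ¬ inward, flipping quantifiers it crosses:
  (∃q D(q,q)) ∧ (∀k ∀m (¬D(k,k) ∨ ¬D(m,m)))
Pull the quantifiers to the front (each side's bound variable is not free in the other side):
  ∃q ∀k ∀m (D(q,q) ∧ (¬D(k,k) ∨ ¬D(m,m)))
The quantifier ∃m sits under an odd number of negations (counting the antecedent side of each →), so it flips to ∀m.

universal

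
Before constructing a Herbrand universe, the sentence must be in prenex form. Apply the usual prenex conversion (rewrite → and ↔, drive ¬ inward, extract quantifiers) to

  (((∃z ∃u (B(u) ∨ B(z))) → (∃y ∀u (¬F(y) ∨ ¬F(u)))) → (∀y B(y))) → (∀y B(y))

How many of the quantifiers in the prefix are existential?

Eliminate → and ↔ using ¬ and ∨.
  ¬(¬(¬(∃z ∃u (B(u) ∨ B(z))) ∨ (∃y ∀u (¬F(y) ∨ ¬F(u)))) ∨ (∀y B(y))) ∨ (∀y B(y))
Move each ¬ inward, flipping quantifiers it crosses:
  ((∀z ∀u (¬B(u) ∧ ¬B(z))) ∨ (∃y ∀u (¬F(y) ∨ ¬F(u)))) ∧ (∃y ¬B(y)) ∨ (∀y B(y))
Give each quantifier a distinct variable: u↦v1, y↦c, y↦y1.
  ((∀z ∀u (¬B(u) ∧ ¬B(z))) ∨ (∃y ∀v1 (¬F(y) ∨ ¬F(v1)))) ∧ (∃c ¬B(c)) ∨ (∀y1 B(y1))
Extract every quantifier outward, since the variables are now distinct and don't occur free across branches:
  ∀z ∀u ∃y ∀v1 ∃c ∀y1 ((¬B(u) ∧ ¬B(z) ∨ ¬F(y) ∨ ¬F(v1)) ∧ ¬B(c) ∨ B(y1))
The prefix is ∀z ∀u ∃y ∀v1 ∃c ∀y1: 4 universal, 2 existential.

2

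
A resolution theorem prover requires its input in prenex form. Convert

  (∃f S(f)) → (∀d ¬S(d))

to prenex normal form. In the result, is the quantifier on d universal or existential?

universal

First replace A → B with ¬A ∨ B.
  ¬(∃f S(f)) ∨ (∀d ¬S(d))
Push ¬ through the quantifiers and connectives to reach negation normal form:
  (∀f ¬S(f)) ∨ (∀d ¬S(d))
All bound variables are already distinct, so no renaming is needed.
Extract every quantifier outward, since the variables are now distinct and don't occur free across branches:
  ∀f ∀d (¬S(f) ∨ ¬S(d))
The quantifier ∀d sits under an even number of negations (counting the antecedent side of each →), so it remains universal.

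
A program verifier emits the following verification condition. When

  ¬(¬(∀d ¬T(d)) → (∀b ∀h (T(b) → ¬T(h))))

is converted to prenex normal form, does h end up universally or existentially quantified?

existential

Rewrite implications/biconditionals: A → B as ¬A ∨ B.
  ¬(¬¬(∀d ¬T(d)) ∨ (∀b ∀h (¬T(b) ∨ ¬T(h))))
Push ¬ through the quantifiers and connectives to reach negation normal form:
  (∃d T(d)) ∧ (∃b ∃h (T(b) ∧ T(h)))
All bound variables are already distinct, so no renaming is needed.
Extract every quantifier outward, since the variables are now distinct and don't occur free across branches:
  ∃d ∃b ∃h (T(d) ∧ T(b) ∧ T(h))
The quantifier ∀h sits under an odd number of negations (counting the antecedent side of each →), so it flips to ∃h.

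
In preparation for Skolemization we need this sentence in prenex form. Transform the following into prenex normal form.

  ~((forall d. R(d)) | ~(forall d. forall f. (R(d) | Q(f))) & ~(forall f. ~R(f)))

Move each ¬ inward, flipping quantifiers it crosses:
  (exists d. ~R(d)) & ((forall d. forall f. (R(d) | Q(f))) | (forall f. ~R(f)))
Give each quantifier a distinct variable: d↦a, f↦r.
  (exists d. ~R(d)) & ((forall a. forall f. (R(a) | Q(f))) | (forall r. ~R(r)))
Pull the quantifiers to the front (each side's bound variable is not free in the other side):
  exists d. forall a. forall f. forall r. (~R(d) & (R(a) | Q(f) | ~R(r)))

exists d. forall a. forall f. forall r. (~R(d) & (R(a) | Q(f) | ~R(r)))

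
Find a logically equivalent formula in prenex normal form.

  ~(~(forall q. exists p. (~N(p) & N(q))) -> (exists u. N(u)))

exists q. forall p. forall u. ((N(p) | ~N(q)) & ~N(u))

Rewrite implications/biconditionals: A → B as ¬A ∨ B.
  ~(~~(forall q. exists p. (~N(p) & N(q))) | (exists u. N(u)))
Move each ¬ inward, flipping quantifiers it crosses:
  (exists q. forall p. (N(p) | ~N(q))) & (forall u. ~N(u))
All bound variables are already distinct, so no renaming is needed.
Extract every quantifier outward, since the variables are now distinct and don't occur free across branches:
  exists q. forall p. forall u. ((N(p) | ~N(q)) & ~N(u))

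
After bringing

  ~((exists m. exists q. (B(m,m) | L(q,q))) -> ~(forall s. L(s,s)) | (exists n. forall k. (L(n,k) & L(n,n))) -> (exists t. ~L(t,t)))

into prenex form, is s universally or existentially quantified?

Rewrite implications/biconditionals: A → B as ¬A ∨ B.
  ~(~(exists m. exists q. (B(m,m) | L(q,q))) | ~(~(forall s. L(s,s)) | (exists n. forall k. (L(n,k) & L(n,n)))) | (exists t. ~L(t,t)))
Push ¬ through the quantifiers and connectives to reach negation normal form:
  (exists m. exists q. (B(m,m) | L(q,q))) & ((exists s. ~L(s,s)) | (exists n. forall k. (L(n,k) & L(n,n)))) & (forall t. L(t,t))
All bound variables are already distinct, so no renaming is needed.
Pull the quantifiers to the front (each side's bound variable is not free in the other side):
  exists m. exists q. exists s. exists n. forall k. forall t. ((B(m,m) | L(q,q)) & (~L(s,s) | L(n,k) & L(n,n)) & L(t,t))
The quantifier forall s sits under an odd number of negations (counting the antecedent side of each →), so it flips to exists s.

existential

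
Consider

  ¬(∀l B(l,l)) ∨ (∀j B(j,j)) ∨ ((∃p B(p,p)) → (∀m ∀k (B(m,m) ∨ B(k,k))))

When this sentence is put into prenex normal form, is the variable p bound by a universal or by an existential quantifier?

universal

Eliminate → and ↔ using ¬ and ∨.
  ¬(∀l B(l,l)) ∨ (∀j B(j,j)) ∨ ¬(∃p B(p,p)) ∨ (∀m ∀k (B(m,m) ∨ B(k,k)))
Move each ¬ inward, flipping quantifiers it crosses:
  (∃l ¬B(l,l)) ∨ (∀j B(j,j)) ∨ (∀p ¬B(p,p)) ∨ (∀m ∀k (B(m,m) ∨ B(k,k)))
Finally move all quantifiers to the prefix:
  ∃l ∀j ∀p ∀m ∀k (¬B(l,l) ∨ B(j,j) ∨ ¬B(p,p) ∨ B(m,m) ∨ B(k,k))
The quantifier ∃p sits under an odd number of negations (counting the antecedent side of each →), so it flips to ∀p.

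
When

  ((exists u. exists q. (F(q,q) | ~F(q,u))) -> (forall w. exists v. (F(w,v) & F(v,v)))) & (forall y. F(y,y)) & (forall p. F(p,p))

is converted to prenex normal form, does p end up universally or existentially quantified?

Rewrite implications/biconditionals: A → B as ¬A ∨ B.
  (~(exists u. exists q. (F(q,q) | ~F(q,u))) | (forall w. exists v. (F(w,v) & F(v,v)))) & (forall y. F(y,y)) & (forall p. F(p,p))
Push ¬ through the quantifiers and connectives to reach negation normal form:
  ((forall u. forall q. (~F(q,q) & F(q,u))) | (forall w. exists v. (F(w,v) & F(v,v)))) & (forall y. F(y,y)) & (forall p. F(p,p))
All bound variables are already distinct, so no renaming is needed.
Finally move all quantifiers to the prefix:
  forall u. forall q. forall w. exists v. forall y. forall p. ((~F(q,q) & F(q,u) | F(w,v) & F(v,v)) & F(y,y) & F(p,p))
The quantifier forall p sits under an even number of negations (counting the antecedent side of each →), so it remains universal.

universal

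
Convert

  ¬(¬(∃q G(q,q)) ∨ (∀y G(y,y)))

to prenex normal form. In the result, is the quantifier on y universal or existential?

existential

Move each ¬ inward, flipping quantifiers it crosses:
  (∃q G(q,q)) ∧ (∃y ¬G(y,y))
All bound variables are already distinct, so no renaming is needed.
Extract every quantifier outward, since the variables are now distinct and don't occur free across branches:
  ∃q ∃y (G(q,q) ∧ ¬G(y,y))
The quantifier ∀y sits under an odd number of negations, so it flips to ∃y.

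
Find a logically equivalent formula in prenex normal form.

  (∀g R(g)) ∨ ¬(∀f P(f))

Push ¬ through the quantifiers and connectives to reach negation normal form:
  (∀g R(g)) ∨ (∃f ¬P(f))
All bound variables are already distinct, so no renaming is needed.
Extract every quantifier outward, since the variables are now distinct and don't occur free across branches:
  ∀g ∃f (R(g) ∨ ¬P(f))

∀g ∃f (R(g) ∨ ¬P(f))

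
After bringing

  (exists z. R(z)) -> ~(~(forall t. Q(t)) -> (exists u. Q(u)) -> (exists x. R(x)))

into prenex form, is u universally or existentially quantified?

existential

Eliminate → and ↔ using ¬ and ∨.
  ~(exists z. R(z)) | ~(~~(forall t. Q(t)) | ~(exists u. Q(u)) | (exists x. R(x)))
Move each ¬ inward, flipping quantifiers it crosses:
  (forall z. ~R(z)) | (exists t. ~Q(t)) & (exists u. Q(u)) & (forall x. ~R(x))
All bound variables are already distinct, so no renaming is needed.
Finally move all quantifiers to the prefix:
  forall z. exists t. exists u. forall x. (~R(z) | ~Q(t) & Q(u) & ~R(x))
The quantifier exists u sits under an even number of negations (counting the antecedent side of each →), so it remains existential.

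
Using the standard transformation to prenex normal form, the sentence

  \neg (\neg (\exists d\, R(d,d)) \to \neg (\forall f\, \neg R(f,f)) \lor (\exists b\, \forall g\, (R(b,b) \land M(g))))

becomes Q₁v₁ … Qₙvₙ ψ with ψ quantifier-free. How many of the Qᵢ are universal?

3

Eliminate → and ↔ using ¬ and ∨.
  \neg (\neg \neg (\exists d\, R(d,d)) \lor \neg (\forall f\, \neg R(f,f)) \lor (\exists b\, \forall g\, (R(b,b) \land M(g))))
Drive negations inward (¬∀x A ≡ ∃x ¬A, ¬∃x A ≡ ∀x ¬A, De Morgan for ∧/∨):
  (\forall d\, \neg R(d,d)) \land (\forall f\, \neg R(f,f)) \land (\forall b\, \exists g\, (\neg R(b,b) \lor \neg M(g)))
All bound variables are already distinct, so no renaming is needed.
Pull the quantifiers to the front (each side's bound variable is not free in the other side):
  \forall d\, \forall f\, \forall b\, \exists g\, (\neg R(d,d) \land \neg R(f,f) \land (\neg R(b,b) \lor \neg M(g)))
The prefix is \forall d \forall f \forall b \exists g: 3 universal, 1 existential.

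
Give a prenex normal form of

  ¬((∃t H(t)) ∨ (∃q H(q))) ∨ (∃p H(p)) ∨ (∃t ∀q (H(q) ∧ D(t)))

∀t ∀q ∃p ∃a ∀s (¬H(t) ∧ ¬H(q) ∨ H(p) ∨ H(s) ∧ D(a))

Push ¬ through the quantifiers and connectives to reach negation normal form:
  (∀t ¬H(t)) ∧ (∀q ¬H(q)) ∨ (∃p H(p)) ∨ (∃t ∀q (H(q) ∧ D(t)))
Rename bound variables to avoid capture: t↦a, q↦s.
  (∀t ¬H(t)) ∧ (∀q ¬H(q)) ∨ (∃p H(p)) ∨ (∃a ∀s (H(s) ∧ D(a)))
Finally move all quantifiers to the prefix:
  ∀t ∀q ∃p ∃a ∀s (¬H(t) ∧ ¬H(q) ∨ H(p) ∨ H(s) ∧ D(a))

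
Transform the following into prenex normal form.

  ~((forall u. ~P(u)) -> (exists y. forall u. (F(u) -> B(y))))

forall u. forall y. exists b. (~P(u) & F(b) & ~B(y))

Rewrite implications/biconditionals: A → B as ¬A ∨ B.
  ~(~(forall u. ~P(u)) | (exists y. forall u. (~F(u) | B(y))))
Push ¬ through the quantifiers and connectives to reach negation normal form:
  (forall u. ~P(u)) & (forall y. exists u. (F(u) & ~B(y)))
Give each quantifier a distinct variable: u↦b.
  (forall u. ~P(u)) & (forall y. exists b. (F(b) & ~B(y)))
Pull the quantifiers to the front (each side's bound variable is not free in the other side):
  forall u. forall y. exists b. (~P(u) & F(b) & ~B(y))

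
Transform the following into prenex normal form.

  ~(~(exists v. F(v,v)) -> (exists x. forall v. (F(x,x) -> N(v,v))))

Eliminate → and ↔ using ¬ and ∨.
  ~(~~(exists v. F(v,v)) | (exists x. forall v. (~F(x,x) | N(v,v))))
Move each ¬ inward, flipping quantifiers it crosses:
  (forall v. ~F(v,v)) & (forall x. exists v. (F(x,x) & ~N(v,v)))
Standardize variables apart so no two quantifiers bind the same name: v↦u1.
  (forall v. ~F(v,v)) & (forall x. exists u1. (F(x,x) & ~N(u1,u1)))
Finally move all quantifiers to the prefix:
  forall v. forall x. exists u1. (~F(v,v) & F(x,x) & ~N(u1,u1))

forall v. forall x. exists u1. (~F(v,v) & F(x,x) & ~N(u1,u1))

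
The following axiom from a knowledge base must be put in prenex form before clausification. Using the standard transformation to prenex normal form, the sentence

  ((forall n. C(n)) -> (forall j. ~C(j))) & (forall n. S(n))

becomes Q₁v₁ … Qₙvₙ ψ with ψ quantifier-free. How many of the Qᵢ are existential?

Rewrite implications/biconditionals: A → B as ¬A ∨ B.
  (~(forall n. C(n)) | (forall j. ~C(j))) & (forall n. S(n))
Move each ¬ inward, flipping quantifiers it crosses:
  ((exists n. ~C(n)) | (forall j. ~C(j))) & (forall n. S(n))
Rename bound variables to avoid capture: n↦a.
  ((exists n. ~C(n)) | (forall j. ~C(j))) & (forall a. S(a))
Finally move all quantifiers to the prefix:
  exists n. forall j. forall a. ((~C(n) | ~C(j)) & S(a))
The prefix is exists n forall j forall a: 2 universal, 1 existential.

1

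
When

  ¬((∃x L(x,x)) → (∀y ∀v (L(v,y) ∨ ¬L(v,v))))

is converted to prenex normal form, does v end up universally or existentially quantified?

existential

Eliminate → and ↔ using ¬ and ∨.
  ¬(¬(∃x L(x,x)) ∨ (∀y ∀v (L(v,y) ∨ ¬L(v,v))))
Drive negations inward (¬∀x A ≡ ∃x ¬A, ¬∃x A ≡ ∀x ¬A, De Morgan for ∧/∨):
  (∃x L(x,x)) ∧ (∃y ∃v (¬L(v,y) ∧ L(v,v)))
All bound variables are already distinct, so no renaming is needed.
Finally move all quantifiers to the prefix:
  ∃x ∃y ∃v (L(x,x) ∧ ¬L(v,y) ∧ L(v,v))
The quantifier ∀v sits under an odd number of negations (counting the antecedent side of each →), so it flips to ∃v.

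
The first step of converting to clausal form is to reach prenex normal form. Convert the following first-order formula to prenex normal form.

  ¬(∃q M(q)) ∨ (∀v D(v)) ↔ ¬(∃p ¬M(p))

First replace A → B with ¬A ∨ B; A ↔ B as (¬A ∨ B) ∧ (¬B ∨ A).
  (¬(¬(∃q M(q)) ∨ (∀v D(v))) ∨ ¬(∃p ¬M(p))) ∧ (¬¬(∃p ¬M(p)) ∨ ¬(∃q M(q)) ∨ (∀v D(v)))
Drive negations inward (¬∀x A ≡ ∃x ¬A, ¬∃x A ≡ ∀x ¬A, De Morgan for ∧/∨):
  ((∃q M(q)) ∧ (∃v ¬D(v)) ∨ (∀p M(p))) ∧ ((∃p ¬M(p)) ∨ (∀q ¬M(q)) ∨ (∀v D(v)))
Give each quantifier a distinct variable: p↦y1, q↦t, v↦u.
  ((∃q M(q)) ∧ (∃v ¬D(v)) ∨ (∀p M(p))) ∧ ((∃y1 ¬M(y1)) ∨ (∀t ¬M(t)) ∨ (∀u D(u)))
Pull the quantifiers to the front (each side's bound variable is not free in the other side):
  ∃q ∃v ∀p ∃y1 ∀t ∀u ((M(q) ∧ ¬D(v) ∨ M(p)) ∧ (¬M(y1) ∨ ¬M(t) ∨ D(u)))

∃q ∃v ∀p ∃y1 ∀t ∀u ((M(q) ∧ ¬D(v) ∨ M(p)) ∧ (¬M(y1) ∨ ¬M(t) ∨ D(u)))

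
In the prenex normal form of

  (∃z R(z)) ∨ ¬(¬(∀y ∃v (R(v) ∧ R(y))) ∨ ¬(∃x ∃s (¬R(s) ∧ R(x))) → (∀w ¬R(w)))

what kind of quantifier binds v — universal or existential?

First replace A → B with ¬A ∨ B.
  (∃z R(z)) ∨ ¬(¬(¬(∀y ∃v (R(v) ∧ R(y))) ∨ ¬(∃x ∃s (¬R(s) ∧ R(x)))) ∨ (∀w ¬R(w)))
Move each ¬ inward, flipping quantifiers it crosses:
  (∃z R(z)) ∨ ((∃y ∀v (¬R(v) ∨ ¬R(y))) ∨ (∀x ∀s (R(s) ∨ ¬R(x)))) ∧ (∃w R(w))
Pull the quantifiers to the front (each side's bound variable is not free in the other side):
  ∃z ∃y ∀v ∀x ∀s ∃w (R(z) ∨ (¬R(v) ∨ ¬R(y) ∨ R(s) ∨ ¬R(x)) ∧ R(w))
The quantifier ∃v sits under an odd number of negations (counting the antecedent side of each →), so it flips to ∀v.

universal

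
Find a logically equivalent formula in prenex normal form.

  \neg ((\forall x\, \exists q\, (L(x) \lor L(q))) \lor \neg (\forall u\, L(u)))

\exists x\, \forall q\, \forall u\, (\neg L(x) \land \neg L(q) \land L(u))

Drive negations inward (¬∀x A ≡ ∃x ¬A, ¬∃x A ≡ ∀x ¬A, De Morgan for ∧/∨):
  (\exists x\, \forall q\, (\neg L(x) \land \neg L(q))) \land (\forall u\, L(u))
Finally move all quantifiers to the prefix:
  \exists x\, \forall q\, \forall u\, (\neg L(x) \land \neg L(q) \land L(u))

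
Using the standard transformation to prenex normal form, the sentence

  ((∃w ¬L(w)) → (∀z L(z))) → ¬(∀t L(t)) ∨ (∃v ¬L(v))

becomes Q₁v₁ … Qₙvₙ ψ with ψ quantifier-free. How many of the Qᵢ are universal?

Rewrite implications/biconditionals: A → B as ¬A ∨ B.
  ¬(¬(∃w ¬L(w)) ∨ (∀z L(z))) ∨ ¬(∀t L(t)) ∨ (∃v ¬L(v))
Push ¬ through the quantifiers and connectives to reach negation normal form:
  (∃w ¬L(w)) ∧ (∃z ¬L(z)) ∨ (∃t ¬L(t)) ∨ (∃v ¬L(v))
All bound variables are already distinct, so no renaming is needed.
Finally move all quantifiers to the prefix:
  ∃w ∃z ∃t ∃v (¬L(w) ∧ ¬L(z) ∨ ¬L(t) ∨ ¬L(v))
The prefix is ∃w ∃z ∃t ∃v: 0 universal, 4 existential.

0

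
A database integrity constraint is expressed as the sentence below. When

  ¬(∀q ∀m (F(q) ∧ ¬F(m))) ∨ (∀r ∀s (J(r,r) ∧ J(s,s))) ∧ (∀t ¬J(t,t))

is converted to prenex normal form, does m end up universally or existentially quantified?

existential

Drive negations inward (¬∀x A ≡ ∃x ¬A, ¬∃x A ≡ ∀x ¬A, De Morgan for ∧/∨):
  (∃q ∃m (¬F(q) ∨ F(m))) ∨ (∀r ∀s (J(r,r) ∧ J(s,s))) ∧ (∀t ¬J(t,t))
All bound variables are already distinct, so no renaming is needed.
Finally move all quantifiers to the prefix:
  ∃q ∃m ∀r ∀s ∀t (¬F(q) ∨ F(m) ∨ J(r,r) ∧ J(s,s) ∧ ¬J(t,t))
The quantifier ∀m sits under an odd number of negations, so it flips to ∃m.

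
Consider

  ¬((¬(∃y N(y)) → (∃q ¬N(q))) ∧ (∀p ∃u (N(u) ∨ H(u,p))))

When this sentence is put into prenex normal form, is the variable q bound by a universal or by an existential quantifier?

First replace A → B with ¬A ∨ B.
  ¬((¬¬(∃y N(y)) ∨ (∃q ¬N(q))) ∧ (∀p ∃u (N(u) ∨ H(u,p))))
Move each ¬ inward, flipping quantifiers it crosses:
  (∀y ¬N(y)) ∧ (∀q N(q)) ∨ (∃p ∀u (¬N(u) ∧ ¬H(u,p)))
All bound variables are already distinct, so no renaming is needed.
Pull the quantifiers to the front (each side's bound variable is not free in the other side):
  ∀y ∀q ∃p ∀u (¬N(y) ∧ N(q) ∨ ¬N(u) ∧ ¬H(u,p))
The quantifier ∃q sits under an odd number of negations (counting the antecedent side of each →), so it flips to ∀q.

universal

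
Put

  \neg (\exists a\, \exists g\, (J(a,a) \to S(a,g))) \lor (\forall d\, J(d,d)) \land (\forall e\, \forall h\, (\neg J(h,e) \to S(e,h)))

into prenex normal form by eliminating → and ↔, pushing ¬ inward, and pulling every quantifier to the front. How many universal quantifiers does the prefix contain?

5

First replace A → B with ¬A ∨ B.
  \neg (\exists a\, \exists g\, (\neg J(a,a) \lor S(a,g))) \lor (\forall d\, J(d,d)) \land (\forall e\, \forall h\, (\neg \neg J(h,e) \lor S(e,h)))
Drive negations inward (¬∀x A ≡ ∃x ¬A, ¬∃x A ≡ ∀x ¬A, De Morgan for ∧/∨):
  (\forall a\, \forall g\, (J(a,a) \land \neg S(a,g))) \lor (\forall d\, J(d,d)) \land (\forall e\, \forall h\, (J(h,e) \lor S(e,h)))
All bound variables are already distinct, so no renaming is needed.
Pull the quantifiers to the front (each side's bound variable is not free in the other side):
  \forall a\, \forall g\, \forall d\, \forall e\, \forall h\, (J(a,a) \land \neg S(a,g) \lor J(d,d) \land (J(h,e) \lor S(e,h)))
The prefix is \forall a \forall g \forall d \forall e \forall h: 5 universal, 0 existential.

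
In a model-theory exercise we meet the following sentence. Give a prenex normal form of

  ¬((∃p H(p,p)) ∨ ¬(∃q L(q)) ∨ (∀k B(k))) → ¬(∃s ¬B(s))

Eliminate → and ↔ using ¬ and ∨.
  ¬¬((∃p H(p,p)) ∨ ¬(∃q L(q)) ∨ (∀k B(k))) ∨ ¬(∃s ¬B(s))
Push ¬ through the quantifiers and connectives to reach negation normal form:
  (∃p H(p,p)) ∨ (∀q ¬L(q)) ∨ (∀k B(k)) ∨ (∀s B(s))
All bound variables are already distinct, so no renaming is needed.
Pull the quantifiers to the front (each side's bound variable is not free in the other side):
  ∃p ∀q ∀k ∀s (H(p,p) ∨ ¬L(q) ∨ B(k) ∨ B(s))

∃p ∀q ∀k ∀s (H(p,p) ∨ ¬L(q) ∨ B(k) ∨ B(s))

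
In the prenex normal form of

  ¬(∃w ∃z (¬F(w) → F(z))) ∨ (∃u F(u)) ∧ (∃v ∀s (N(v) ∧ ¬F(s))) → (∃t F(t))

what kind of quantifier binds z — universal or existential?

existential

First replace A → B with ¬A ∨ B.
  ¬(¬(∃w ∃z (¬¬F(w) ∨ F(z))) ∨ (∃u F(u)) ∧ (∃v ∀s (N(v) ∧ ¬F(s)))) ∨ (∃t F(t))
Push ¬ through the quantifiers and connectives to reach negation normal form:
  (∃w ∃z (F(w) ∨ F(z))) ∧ ((∀u ¬F(u)) ∨ (∀v ∃s (¬N(v) ∨ F(s)))) ∨ (∃t F(t))
Extract every quantifier outward, since the variables are now distinct and don't occur free across branches:
  ∃w ∃z ∀u ∀v ∃s ∃t ((F(w) ∨ F(z)) ∧ (¬F(u) ∨ ¬N(v) ∨ F(s)) ∨ F(t))
The quantifier ∃z sits under an even number of negations (counting the antecedent side of each →), so it remains existential.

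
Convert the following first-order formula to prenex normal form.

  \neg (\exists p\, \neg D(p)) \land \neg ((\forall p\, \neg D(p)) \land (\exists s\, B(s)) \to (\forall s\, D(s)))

Eliminate → and ↔ using ¬ and ∨.
  \neg (\exists p\, \neg D(p)) \land \neg (\neg ((\forall p\, \neg D(p)) \land (\exists s\, B(s))) \lor (\forall s\, D(s)))
Drive negations inward (¬∀x A ≡ ∃x ¬A, ¬∃x A ≡ ∀x ¬A, De Morgan for ∧/∨):
  (\forall p\, D(p)) \land (\forall p\, \neg D(p)) \land (\exists s\, B(s)) \land (\exists s\, \neg D(s))
Standardize variables apart so no two quantifiers bind the same name: p↦a, s↦z1.
  (\forall p\, D(p)) \land (\forall a\, \neg D(a)) \land (\exists s\, B(s)) \land (\exists z1\, \neg D(z1))
Pull the quantifiers to the front (each side's bound variable is not free in the other side):
  \forall p\, \forall a\, \exists s\, \exists z1\, (D(p) \land \neg D(a) \land B(s) \land \neg D(z1))

\forall p\, \forall a\, \exists s\, \exists z1\, (D(p) \land \neg D(a) \land B(s) \land \neg D(z1))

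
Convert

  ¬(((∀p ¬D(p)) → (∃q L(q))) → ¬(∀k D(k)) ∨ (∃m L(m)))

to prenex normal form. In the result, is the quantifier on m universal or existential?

universal

Eliminate → and ↔ using ¬ and ∨.
  ¬(¬(¬(∀p ¬D(p)) ∨ (∃q L(q))) ∨ ¬(∀k D(k)) ∨ (∃m L(m)))
Push ¬ through the quantifiers and connectives to reach negation normal form:
  ((∃p D(p)) ∨ (∃q L(q))) ∧ (∀k D(k)) ∧ (∀m ¬L(m))
Extract every quantifier outward, since the variables are now distinct and don't occur free across branches:
  ∃p ∃q ∀k ∀m ((D(p) ∨ L(q)) ∧ D(k) ∧ ¬L(m))
The quantifier ∃m sits under an odd number of negations (counting the antecedent side of each →), so it flips to ∀m.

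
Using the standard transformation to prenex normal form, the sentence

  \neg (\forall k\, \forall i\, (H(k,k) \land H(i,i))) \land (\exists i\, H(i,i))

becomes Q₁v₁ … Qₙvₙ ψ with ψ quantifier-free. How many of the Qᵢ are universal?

0

Move each ¬ inward, flipping quantifiers it crosses:
  (\exists k\, \exists i\, (\neg H(k,k) \lor \neg H(i,i))) \land (\exists i\, H(i,i))
Give each quantifier a distinct variable: i↦s.
  (\exists k\, \exists i\, (\neg H(k,k) \lor \neg H(i,i))) \land (\exists s\, H(s,s))
Extract every quantifier outward, since the variables are now distinct and don't occur free across branches:
  \exists k\, \exists i\, \exists s\, ((\neg H(k,k) \lor \neg H(i,i)) \land H(s,s))
The prefix is \exists k \exists i \exists s: 0 universal, 3 existential.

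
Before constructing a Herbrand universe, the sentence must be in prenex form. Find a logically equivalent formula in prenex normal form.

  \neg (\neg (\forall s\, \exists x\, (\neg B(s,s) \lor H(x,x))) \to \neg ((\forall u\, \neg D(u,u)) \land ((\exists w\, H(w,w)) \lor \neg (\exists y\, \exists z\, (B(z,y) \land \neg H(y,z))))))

Rewrite implications/biconditionals: A → B as ¬A ∨ B.
  \neg (\neg \neg (\forall s\, \exists x\, (\neg B(s,s) \lor H(x,x))) \lor \neg ((\forall u\, \neg D(u,u)) \land ((\exists w\, H(w,w)) \lor \neg (\exists y\, \exists z\, (B(z,y) \land \neg H(y,z))))))
Push ¬ through the quantifiers and connectives to reach negation normal form:
  (\exists s\, \forall x\, (B(s,s) \land \neg H(x,x))) \land (\forall u\, \neg D(u,u)) \land ((\exists w\, H(w,w)) \lor (\forall y\, \forall z\, (\neg B(z,y) \lor H(y,z))))
Pull the quantifiers to the front (each side's bound variable is not free in the other side):
  \exists s\, \forall x\, \forall u\, \exists w\, \forall y\, \forall z\, (B(s,s) \land \neg H(x,x) \land \neg D(u,u) \land (H(w,w) \lor \neg B(z,y) \lor H(y,z)))

\exists s\, \forall x\, \forall u\, \exists w\, \forall y\, \forall z\, (B(s,s) \land \neg H(x,x) \land \neg D(u,u) \land (H(w,w) \lor \neg B(z,y) \lor H(y,z)))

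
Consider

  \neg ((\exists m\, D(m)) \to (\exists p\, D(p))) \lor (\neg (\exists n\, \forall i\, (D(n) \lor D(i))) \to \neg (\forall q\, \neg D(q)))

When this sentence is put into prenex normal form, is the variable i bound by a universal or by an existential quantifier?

universal

Rewrite implications/biconditionals: A → B as ¬A ∨ B.
  \neg (\neg (\exists m\, D(m)) \lor (\exists p\, D(p))) \lor \neg \neg (\exists n\, \forall i\, (D(n) \lor D(i))) \lor \neg (\forall q\, \neg D(q))
Push ¬ through the quantifiers and connectives to reach negation normal form:
  (\exists m\, D(m)) \land (\forall p\, \neg D(p)) \lor (\exists n\, \forall i\, (D(n) \lor D(i))) \lor (\exists q\, D(q))
All bound variables are already distinct, so no renaming is needed.
Finally move all quantifiers to the prefix:
  \exists m\, \forall p\, \exists n\, \forall i\, \exists q\, (D(m) \land \neg D(p) \lor D(n) \lor D(i) \lor D(q))
The quantifier \forall i sits under an even number of negations (counting the antecedent side of each →), so it remains universal.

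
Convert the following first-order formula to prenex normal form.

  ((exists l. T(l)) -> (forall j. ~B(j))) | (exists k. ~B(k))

forall l. forall j. exists k. (~T(l) | ~B(j) | ~B(k))

Rewrite implications/biconditionals: A → B as ¬A ∨ B.
  ~(exists l. T(l)) | (forall j. ~B(j)) | (exists k. ~B(k))
Move each ¬ inward, flipping quantifiers it crosses:
  (forall l. ~T(l)) | (forall j. ~B(j)) | (exists k. ~B(k))
Extract every quantifier outward, since the variables are now distinct and don't occur free across branches:
  forall l. forall j. exists k. (~T(l) | ~B(j) | ~B(k))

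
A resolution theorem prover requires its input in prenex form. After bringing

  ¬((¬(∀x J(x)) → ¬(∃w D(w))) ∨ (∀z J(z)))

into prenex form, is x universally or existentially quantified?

Eliminate → and ↔ using ¬ and ∨.
  ¬(¬¬(∀x J(x)) ∨ ¬(∃w D(w)) ∨ (∀z J(z)))
Move each ¬ inward, flipping quantifiers it crosses:
  (∃x ¬J(x)) ∧ (∃w D(w)) ∧ (∃z ¬J(z))
Finally move all quantifiers to the prefix:
  ∃x ∃w ∃z (¬J(x) ∧ D(w) ∧ ¬J(z))
The quantifier ∀x sits under an odd number of negations (counting the antecedent side of each →), so it flips to ∃x.

existential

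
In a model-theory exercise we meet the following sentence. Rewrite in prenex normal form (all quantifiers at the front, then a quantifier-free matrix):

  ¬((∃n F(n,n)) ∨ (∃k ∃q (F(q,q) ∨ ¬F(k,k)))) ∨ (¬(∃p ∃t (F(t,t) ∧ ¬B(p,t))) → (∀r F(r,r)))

∀n ∀k ∀q ∃p ∃t ∀r (¬F(n,n) ∧ ¬F(q,q) ∧ F(k,k) ∨ F(t,t) ∧ ¬B(p,t) ∨ F(r,r))

Eliminate → and ↔ using ¬ and ∨.
  ¬((∃n F(n,n)) ∨ (∃k ∃q (F(q,q) ∨ ¬F(k,k)))) ∨ ¬¬(∃p ∃t (F(t,t) ∧ ¬B(p,t))) ∨ (∀r F(r,r))
Move each ¬ inward, flipping quantifiers it crosses:
  (∀n ¬F(n,n)) ∧ (∀k ∀q (¬F(q,q) ∧ F(k,k))) ∨ (∃p ∃t (F(t,t) ∧ ¬B(p,t))) ∨ (∀r F(r,r))
Finally move all quantifiers to the prefix:
  ∀n ∀k ∀q ∃p ∃t ∀r (¬F(n,n) ∧ ¬F(q,q) ∧ F(k,k) ∨ F(t,t) ∧ ¬B(p,t) ∨ F(r,r))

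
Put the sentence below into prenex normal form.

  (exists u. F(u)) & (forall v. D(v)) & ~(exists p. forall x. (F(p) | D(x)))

exists u. forall v. forall p. exists x. (F(u) & D(v) & ~F(p) & ~D(x))

Move each ¬ inward, flipping quantifiers it crosses:
  (exists u. F(u)) & (forall v. D(v)) & (forall p. exists x. (~F(p) & ~D(x)))
All bound variables are already distinct, so no renaming is needed.
Pull the quantifiers to the front (each side's bound variable is not free in the other side):
  exists u. forall v. forall p. exists x. (F(u) & D(v) & ~F(p) & ~D(x))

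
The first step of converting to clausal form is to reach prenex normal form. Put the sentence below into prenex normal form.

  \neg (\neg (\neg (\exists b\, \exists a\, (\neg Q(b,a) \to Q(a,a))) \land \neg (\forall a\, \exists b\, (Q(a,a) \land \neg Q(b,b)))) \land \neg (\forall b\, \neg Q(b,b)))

\forall b\, \forall a\, \exists v1\, \forall u1\, \forall v\, (\neg Q(b,a) \land \neg Q(a,a) \land (\neg Q(v1,v1) \lor Q(u1,u1)) \lor \neg Q(v,v))

Rewrite implications/biconditionals: A → B as ¬A ∨ B.
  \neg (\neg (\neg (\exists b\, \exists a\, (\neg \neg Q(b,a) \lor Q(a,a))) \land \neg (\forall a\, \exists b\, (Q(a,a) \land \neg Q(b,b)))) \land \neg (\forall b\, \neg Q(b,b)))
Drive negations inward (¬∀x A ≡ ∃x ¬A, ¬∃x A ≡ ∀x ¬A, De Morgan for ∧/∨):
  (\forall b\, \forall a\, (\neg Q(b,a) \land \neg Q(a,a))) \land (\exists a\, \forall b\, (\neg Q(a,a) \lor Q(b,b))) \lor (\forall b\, \neg Q(b,b))
Standardize variables apart so no two quantifiers bind the same name: a↦v1, b↦u1, b↦v.
  (\forall b\, \forall a\, (\neg Q(b,a) \land \neg Q(a,a))) \land (\exists v1\, \forall u1\, (\neg Q(v1,v1) \lor Q(u1,u1))) \lor (\forall v\, \neg Q(v,v))
Extract every quantifier outward, since the variables are now distinct and don't occur free across branches:
  \forall b\, \forall a\, \exists v1\, \forall u1\, \forall v\, (\neg Q(b,a) \land \neg Q(a,a) \land (\neg Q(v1,v1) \lor Q(u1,u1)) \lor \neg Q(v,v))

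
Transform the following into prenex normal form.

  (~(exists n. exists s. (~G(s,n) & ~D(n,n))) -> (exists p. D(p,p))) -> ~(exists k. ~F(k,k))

forall n. forall s. forall p. forall k. ((G(s,n) | D(n,n)) & ~D(p,p) | F(k,k))

Rewrite implications/biconditionals: A → B as ¬A ∨ B.
  ~(~~(exists n. exists s. (~G(s,n) & ~D(n,n))) | (exists p. D(p,p))) | ~(exists k. ~F(k,k))
Move each ¬ inward, flipping quantifiers it crosses:
  (forall n. forall s. (G(s,n) | D(n,n))) & (forall p. ~D(p,p)) | (forall k. F(k,k))
Pull the quantifiers to the front (each side's bound variable is not free in the other side):
  forall n. forall s. forall p. forall k. ((G(s,n) | D(n,n)) & ~D(p,p) | F(k,k))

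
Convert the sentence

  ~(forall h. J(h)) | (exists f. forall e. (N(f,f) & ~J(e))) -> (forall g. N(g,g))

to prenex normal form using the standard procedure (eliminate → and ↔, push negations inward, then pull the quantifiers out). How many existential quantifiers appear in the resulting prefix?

1

Eliminate → and ↔ using ¬ and ∨.
  ~(~(forall h. J(h)) | (exists f. forall e. (N(f,f) & ~J(e)))) | (forall g. N(g,g))
Move each ¬ inward, flipping quantifiers it crosses:
  (forall h. J(h)) & (forall f. exists e. (~N(f,f) | J(e))) | (forall g. N(g,g))
Finally move all quantifiers to the prefix:
  forall h. forall f. exists e. forall g. (J(h) & (~N(f,f) | J(e)) | N(g,g))
The prefix is forall h forall f exists e forall g: 3 universal, 1 existential.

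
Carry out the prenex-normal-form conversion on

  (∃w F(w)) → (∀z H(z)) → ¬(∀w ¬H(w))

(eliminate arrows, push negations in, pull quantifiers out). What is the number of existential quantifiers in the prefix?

2

First replace A → B with ¬A ∨ B.
  ¬(∃w F(w)) ∨ ¬(∀z H(z)) ∨ ¬(∀w ¬H(w))
Drive negations inward (¬∀x A ≡ ∃x ¬A, ¬∃x A ≡ ∀x ¬A, De Morgan for ∧/∨):
  (∀w ¬F(w)) ∨ (∃z ¬H(z)) ∨ (∃w H(w))
Standardize variables apart so no two quantifiers bind the same name: w↦z1.
  (∀w ¬F(w)) ∨ (∃z ¬H(z)) ∨ (∃z1 H(z1))
Extract every quantifier outward, since the variables are now distinct and don't occur free across branches:
  ∀w ∃z ∃z1 (¬F(w) ∨ ¬H(z) ∨ H(z1))
The prefix is ∀w ∃z ∃z1: 1 universal, 2 existential.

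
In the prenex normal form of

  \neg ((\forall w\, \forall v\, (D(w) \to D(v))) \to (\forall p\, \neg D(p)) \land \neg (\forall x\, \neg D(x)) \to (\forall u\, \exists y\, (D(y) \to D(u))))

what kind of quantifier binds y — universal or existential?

universal

Eliminate → and ↔ using ¬ and ∨.
  \neg (\neg (\forall w\, \forall v\, (\neg D(w) \lor D(v))) \lor \neg ((\forall p\, \neg D(p)) \land \neg (\forall x\, \neg D(x))) \lor (\forall u\, \exists y\, (\neg D(y) \lor D(u))))
Drive negations inward (¬∀x A ≡ ∃x ¬A, ¬∃x A ≡ ∀x ¬A, De Morgan for ∧/∨):
  (\forall w\, \forall v\, (\neg D(w) \lor D(v))) \land (\forall p\, \neg D(p)) \land (\exists x\, D(x)) \land (\exists u\, \forall y\, (D(y) \land \neg D(u)))
All bound variables are already distinct, so no renaming is needed.
Pull the quantifiers to the front (each side's bound variable is not free in the other side):
  \forall w\, \forall v\, \forall p\, \exists x\, \exists u\, \forall y\, ((\neg D(w) \lor D(v)) \land \neg D(p) \land D(x) \land D(y) \land \neg D(u))
The quantifier \exists y sits under an odd number of negations (counting the antecedent side of each →), so it flips to \forall y.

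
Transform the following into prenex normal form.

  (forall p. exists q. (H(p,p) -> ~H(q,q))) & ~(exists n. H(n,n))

First replace A → B with ¬A ∨ B.
  (forall p. exists q. (~H(p,p) | ~H(q,q))) & ~(exists n. H(n,n))
Push ¬ through the quantifiers and connectives to reach negation normal form:
  (forall p. exists q. (~H(p,p) | ~H(q,q))) & (forall n. ~H(n,n))
Extract every quantifier outward, since the variables are now distinct and don't occur free across branches:
  forall p. exists q. forall n. ((~H(p,p) | ~H(q,q)) & ~H(n,n))

forall p. exists q. forall n. ((~H(p,p) | ~H(q,q)) & ~H(n,n))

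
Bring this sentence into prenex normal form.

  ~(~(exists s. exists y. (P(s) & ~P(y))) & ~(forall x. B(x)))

Push ¬ through the quantifiers and connectives to reach negation normal form:
  (exists s. exists y. (P(s) & ~P(y))) | (forall x. B(x))
All bound variables are already distinct, so no renaming is needed.
Pull the quantifiers to the front (each side's bound variable is not free in the other side):
  exists s. exists y. forall x. (P(s) & ~P(y) | B(x))

exists s. exists y. forall x. (P(s) & ~P(y) | B(x))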